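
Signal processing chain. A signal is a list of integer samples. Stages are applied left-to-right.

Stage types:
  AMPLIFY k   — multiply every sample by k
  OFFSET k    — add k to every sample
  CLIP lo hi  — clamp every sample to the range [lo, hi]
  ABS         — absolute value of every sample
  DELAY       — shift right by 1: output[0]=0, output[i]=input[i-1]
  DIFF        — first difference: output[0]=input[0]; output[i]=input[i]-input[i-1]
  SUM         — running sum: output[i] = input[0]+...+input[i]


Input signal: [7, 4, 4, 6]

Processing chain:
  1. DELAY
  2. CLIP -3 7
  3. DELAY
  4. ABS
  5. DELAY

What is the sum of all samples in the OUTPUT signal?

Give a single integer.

Answer: 7

Derivation:
Input: [7, 4, 4, 6]
Stage 1 (DELAY): [0, 7, 4, 4] = [0, 7, 4, 4] -> [0, 7, 4, 4]
Stage 2 (CLIP -3 7): clip(0,-3,7)=0, clip(7,-3,7)=7, clip(4,-3,7)=4, clip(4,-3,7)=4 -> [0, 7, 4, 4]
Stage 3 (DELAY): [0, 0, 7, 4] = [0, 0, 7, 4] -> [0, 0, 7, 4]
Stage 4 (ABS): |0|=0, |0|=0, |7|=7, |4|=4 -> [0, 0, 7, 4]
Stage 5 (DELAY): [0, 0, 0, 7] = [0, 0, 0, 7] -> [0, 0, 0, 7]
Output sum: 7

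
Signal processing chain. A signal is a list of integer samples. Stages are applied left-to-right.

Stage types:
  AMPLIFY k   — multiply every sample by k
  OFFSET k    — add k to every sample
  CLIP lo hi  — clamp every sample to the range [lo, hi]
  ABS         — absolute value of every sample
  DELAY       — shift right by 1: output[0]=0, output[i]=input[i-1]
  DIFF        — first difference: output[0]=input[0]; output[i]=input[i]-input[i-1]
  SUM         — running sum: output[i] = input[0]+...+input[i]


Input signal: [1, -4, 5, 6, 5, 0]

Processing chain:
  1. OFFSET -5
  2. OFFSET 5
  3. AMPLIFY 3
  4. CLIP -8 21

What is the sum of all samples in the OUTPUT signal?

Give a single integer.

Input: [1, -4, 5, 6, 5, 0]
Stage 1 (OFFSET -5): 1+-5=-4, -4+-5=-9, 5+-5=0, 6+-5=1, 5+-5=0, 0+-5=-5 -> [-4, -9, 0, 1, 0, -5]
Stage 2 (OFFSET 5): -4+5=1, -9+5=-4, 0+5=5, 1+5=6, 0+5=5, -5+5=0 -> [1, -4, 5, 6, 5, 0]
Stage 3 (AMPLIFY 3): 1*3=3, -4*3=-12, 5*3=15, 6*3=18, 5*3=15, 0*3=0 -> [3, -12, 15, 18, 15, 0]
Stage 4 (CLIP -8 21): clip(3,-8,21)=3, clip(-12,-8,21)=-8, clip(15,-8,21)=15, clip(18,-8,21)=18, clip(15,-8,21)=15, clip(0,-8,21)=0 -> [3, -8, 15, 18, 15, 0]
Output sum: 43

Answer: 43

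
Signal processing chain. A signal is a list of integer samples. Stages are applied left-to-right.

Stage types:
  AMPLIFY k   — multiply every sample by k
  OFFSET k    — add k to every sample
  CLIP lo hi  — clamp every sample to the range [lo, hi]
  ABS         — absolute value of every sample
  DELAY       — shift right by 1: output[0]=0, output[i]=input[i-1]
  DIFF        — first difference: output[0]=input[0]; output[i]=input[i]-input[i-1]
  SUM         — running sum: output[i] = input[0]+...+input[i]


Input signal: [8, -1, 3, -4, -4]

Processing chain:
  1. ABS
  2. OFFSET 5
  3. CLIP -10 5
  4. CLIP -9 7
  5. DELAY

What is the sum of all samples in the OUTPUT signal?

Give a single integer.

Answer: 20

Derivation:
Input: [8, -1, 3, -4, -4]
Stage 1 (ABS): |8|=8, |-1|=1, |3|=3, |-4|=4, |-4|=4 -> [8, 1, 3, 4, 4]
Stage 2 (OFFSET 5): 8+5=13, 1+5=6, 3+5=8, 4+5=9, 4+5=9 -> [13, 6, 8, 9, 9]
Stage 3 (CLIP -10 5): clip(13,-10,5)=5, clip(6,-10,5)=5, clip(8,-10,5)=5, clip(9,-10,5)=5, clip(9,-10,5)=5 -> [5, 5, 5, 5, 5]
Stage 4 (CLIP -9 7): clip(5,-9,7)=5, clip(5,-9,7)=5, clip(5,-9,7)=5, clip(5,-9,7)=5, clip(5,-9,7)=5 -> [5, 5, 5, 5, 5]
Stage 5 (DELAY): [0, 5, 5, 5, 5] = [0, 5, 5, 5, 5] -> [0, 5, 5, 5, 5]
Output sum: 20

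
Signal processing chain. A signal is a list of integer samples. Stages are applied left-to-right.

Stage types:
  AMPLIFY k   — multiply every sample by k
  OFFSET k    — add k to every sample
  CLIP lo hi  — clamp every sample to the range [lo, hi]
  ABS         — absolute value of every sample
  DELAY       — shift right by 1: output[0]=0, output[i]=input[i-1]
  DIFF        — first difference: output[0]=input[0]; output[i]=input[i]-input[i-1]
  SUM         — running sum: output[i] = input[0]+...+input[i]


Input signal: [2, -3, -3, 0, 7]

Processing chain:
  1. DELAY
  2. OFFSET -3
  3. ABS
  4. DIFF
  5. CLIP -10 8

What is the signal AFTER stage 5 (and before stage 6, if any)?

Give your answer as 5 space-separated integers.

Input: [2, -3, -3, 0, 7]
Stage 1 (DELAY): [0, 2, -3, -3, 0] = [0, 2, -3, -3, 0] -> [0, 2, -3, -3, 0]
Stage 2 (OFFSET -3): 0+-3=-3, 2+-3=-1, -3+-3=-6, -3+-3=-6, 0+-3=-3 -> [-3, -1, -6, -6, -3]
Stage 3 (ABS): |-3|=3, |-1|=1, |-6|=6, |-6|=6, |-3|=3 -> [3, 1, 6, 6, 3]
Stage 4 (DIFF): s[0]=3, 1-3=-2, 6-1=5, 6-6=0, 3-6=-3 -> [3, -2, 5, 0, -3]
Stage 5 (CLIP -10 8): clip(3,-10,8)=3, clip(-2,-10,8)=-2, clip(5,-10,8)=5, clip(0,-10,8)=0, clip(-3,-10,8)=-3 -> [3, -2, 5, 0, -3]

Answer: 3 -2 5 0 -3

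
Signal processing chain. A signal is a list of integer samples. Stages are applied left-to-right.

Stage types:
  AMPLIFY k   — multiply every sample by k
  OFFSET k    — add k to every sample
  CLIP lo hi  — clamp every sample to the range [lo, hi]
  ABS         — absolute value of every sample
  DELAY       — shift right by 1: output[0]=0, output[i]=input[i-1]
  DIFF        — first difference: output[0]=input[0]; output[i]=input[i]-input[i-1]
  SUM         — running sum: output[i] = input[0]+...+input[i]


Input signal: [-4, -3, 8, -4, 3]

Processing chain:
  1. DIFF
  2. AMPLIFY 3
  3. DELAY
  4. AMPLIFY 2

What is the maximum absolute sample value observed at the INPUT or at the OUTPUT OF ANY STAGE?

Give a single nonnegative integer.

Input: [-4, -3, 8, -4, 3] (max |s|=8)
Stage 1 (DIFF): s[0]=-4, -3--4=1, 8--3=11, -4-8=-12, 3--4=7 -> [-4, 1, 11, -12, 7] (max |s|=12)
Stage 2 (AMPLIFY 3): -4*3=-12, 1*3=3, 11*3=33, -12*3=-36, 7*3=21 -> [-12, 3, 33, -36, 21] (max |s|=36)
Stage 3 (DELAY): [0, -12, 3, 33, -36] = [0, -12, 3, 33, -36] -> [0, -12, 3, 33, -36] (max |s|=36)
Stage 4 (AMPLIFY 2): 0*2=0, -12*2=-24, 3*2=6, 33*2=66, -36*2=-72 -> [0, -24, 6, 66, -72] (max |s|=72)
Overall max amplitude: 72

Answer: 72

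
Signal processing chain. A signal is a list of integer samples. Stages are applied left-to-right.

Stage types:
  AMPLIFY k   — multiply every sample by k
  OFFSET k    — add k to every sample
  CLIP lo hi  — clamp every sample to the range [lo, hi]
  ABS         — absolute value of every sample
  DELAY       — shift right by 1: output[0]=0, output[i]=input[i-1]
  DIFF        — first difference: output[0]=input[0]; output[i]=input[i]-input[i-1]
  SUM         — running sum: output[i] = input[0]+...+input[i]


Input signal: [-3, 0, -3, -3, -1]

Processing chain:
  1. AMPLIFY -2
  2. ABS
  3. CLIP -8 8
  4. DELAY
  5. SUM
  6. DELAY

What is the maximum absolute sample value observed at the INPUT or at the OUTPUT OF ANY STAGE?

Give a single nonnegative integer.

Answer: 18

Derivation:
Input: [-3, 0, -3, -3, -1] (max |s|=3)
Stage 1 (AMPLIFY -2): -3*-2=6, 0*-2=0, -3*-2=6, -3*-2=6, -1*-2=2 -> [6, 0, 6, 6, 2] (max |s|=6)
Stage 2 (ABS): |6|=6, |0|=0, |6|=6, |6|=6, |2|=2 -> [6, 0, 6, 6, 2] (max |s|=6)
Stage 3 (CLIP -8 8): clip(6,-8,8)=6, clip(0,-8,8)=0, clip(6,-8,8)=6, clip(6,-8,8)=6, clip(2,-8,8)=2 -> [6, 0, 6, 6, 2] (max |s|=6)
Stage 4 (DELAY): [0, 6, 0, 6, 6] = [0, 6, 0, 6, 6] -> [0, 6, 0, 6, 6] (max |s|=6)
Stage 5 (SUM): sum[0..0]=0, sum[0..1]=6, sum[0..2]=6, sum[0..3]=12, sum[0..4]=18 -> [0, 6, 6, 12, 18] (max |s|=18)
Stage 6 (DELAY): [0, 0, 6, 6, 12] = [0, 0, 6, 6, 12] -> [0, 0, 6, 6, 12] (max |s|=12)
Overall max amplitude: 18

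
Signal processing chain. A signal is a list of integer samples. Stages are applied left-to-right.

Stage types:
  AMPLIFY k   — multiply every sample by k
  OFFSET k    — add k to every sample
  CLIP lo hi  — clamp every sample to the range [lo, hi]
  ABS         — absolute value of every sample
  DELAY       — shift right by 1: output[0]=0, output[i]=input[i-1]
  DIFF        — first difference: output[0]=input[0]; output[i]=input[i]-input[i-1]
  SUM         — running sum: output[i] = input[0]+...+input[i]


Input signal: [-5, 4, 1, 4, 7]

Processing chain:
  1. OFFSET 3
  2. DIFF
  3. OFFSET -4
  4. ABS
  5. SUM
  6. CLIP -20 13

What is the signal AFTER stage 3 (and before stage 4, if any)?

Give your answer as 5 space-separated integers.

Input: [-5, 4, 1, 4, 7]
Stage 1 (OFFSET 3): -5+3=-2, 4+3=7, 1+3=4, 4+3=7, 7+3=10 -> [-2, 7, 4, 7, 10]
Stage 2 (DIFF): s[0]=-2, 7--2=9, 4-7=-3, 7-4=3, 10-7=3 -> [-2, 9, -3, 3, 3]
Stage 3 (OFFSET -4): -2+-4=-6, 9+-4=5, -3+-4=-7, 3+-4=-1, 3+-4=-1 -> [-6, 5, -7, -1, -1]

Answer: -6 5 -7 -1 -1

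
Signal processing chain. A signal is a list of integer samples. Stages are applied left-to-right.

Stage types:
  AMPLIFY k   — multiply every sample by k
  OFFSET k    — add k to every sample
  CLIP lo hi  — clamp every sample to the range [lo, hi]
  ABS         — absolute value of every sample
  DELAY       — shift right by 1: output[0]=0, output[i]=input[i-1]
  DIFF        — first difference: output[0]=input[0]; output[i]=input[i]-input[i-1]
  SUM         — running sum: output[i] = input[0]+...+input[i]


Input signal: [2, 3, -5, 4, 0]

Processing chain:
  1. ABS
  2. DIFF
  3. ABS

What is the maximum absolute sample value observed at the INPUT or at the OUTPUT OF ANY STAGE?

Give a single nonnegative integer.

Input: [2, 3, -5, 4, 0] (max |s|=5)
Stage 1 (ABS): |2|=2, |3|=3, |-5|=5, |4|=4, |0|=0 -> [2, 3, 5, 4, 0] (max |s|=5)
Stage 2 (DIFF): s[0]=2, 3-2=1, 5-3=2, 4-5=-1, 0-4=-4 -> [2, 1, 2, -1, -4] (max |s|=4)
Stage 3 (ABS): |2|=2, |1|=1, |2|=2, |-1|=1, |-4|=4 -> [2, 1, 2, 1, 4] (max |s|=4)
Overall max amplitude: 5

Answer: 5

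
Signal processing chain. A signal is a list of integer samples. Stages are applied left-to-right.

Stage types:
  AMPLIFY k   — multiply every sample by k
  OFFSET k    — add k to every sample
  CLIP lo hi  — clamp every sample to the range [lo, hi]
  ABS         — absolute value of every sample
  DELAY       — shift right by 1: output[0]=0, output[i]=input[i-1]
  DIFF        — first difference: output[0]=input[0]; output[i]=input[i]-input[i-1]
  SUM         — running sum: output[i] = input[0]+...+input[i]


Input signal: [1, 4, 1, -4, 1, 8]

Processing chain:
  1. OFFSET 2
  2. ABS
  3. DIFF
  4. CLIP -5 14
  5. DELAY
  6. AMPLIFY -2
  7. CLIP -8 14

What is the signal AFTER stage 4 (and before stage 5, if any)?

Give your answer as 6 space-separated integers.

Answer: 3 3 -3 -1 1 7

Derivation:
Input: [1, 4, 1, -4, 1, 8]
Stage 1 (OFFSET 2): 1+2=3, 4+2=6, 1+2=3, -4+2=-2, 1+2=3, 8+2=10 -> [3, 6, 3, -2, 3, 10]
Stage 2 (ABS): |3|=3, |6|=6, |3|=3, |-2|=2, |3|=3, |10|=10 -> [3, 6, 3, 2, 3, 10]
Stage 3 (DIFF): s[0]=3, 6-3=3, 3-6=-3, 2-3=-1, 3-2=1, 10-3=7 -> [3, 3, -3, -1, 1, 7]
Stage 4 (CLIP -5 14): clip(3,-5,14)=3, clip(3,-5,14)=3, clip(-3,-5,14)=-3, clip(-1,-5,14)=-1, clip(1,-5,14)=1, clip(7,-5,14)=7 -> [3, 3, -3, -1, 1, 7]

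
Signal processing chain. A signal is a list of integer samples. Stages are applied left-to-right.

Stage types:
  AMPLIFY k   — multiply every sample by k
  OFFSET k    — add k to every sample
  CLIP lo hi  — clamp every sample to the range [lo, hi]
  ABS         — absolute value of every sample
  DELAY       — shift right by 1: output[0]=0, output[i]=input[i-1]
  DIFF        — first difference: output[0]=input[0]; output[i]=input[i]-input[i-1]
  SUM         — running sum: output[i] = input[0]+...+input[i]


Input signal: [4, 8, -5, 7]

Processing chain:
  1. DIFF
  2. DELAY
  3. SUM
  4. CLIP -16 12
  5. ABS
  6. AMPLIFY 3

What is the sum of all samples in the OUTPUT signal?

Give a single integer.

Input: [4, 8, -5, 7]
Stage 1 (DIFF): s[0]=4, 8-4=4, -5-8=-13, 7--5=12 -> [4, 4, -13, 12]
Stage 2 (DELAY): [0, 4, 4, -13] = [0, 4, 4, -13] -> [0, 4, 4, -13]
Stage 3 (SUM): sum[0..0]=0, sum[0..1]=4, sum[0..2]=8, sum[0..3]=-5 -> [0, 4, 8, -5]
Stage 4 (CLIP -16 12): clip(0,-16,12)=0, clip(4,-16,12)=4, clip(8,-16,12)=8, clip(-5,-16,12)=-5 -> [0, 4, 8, -5]
Stage 5 (ABS): |0|=0, |4|=4, |8|=8, |-5|=5 -> [0, 4, 8, 5]
Stage 6 (AMPLIFY 3): 0*3=0, 4*3=12, 8*3=24, 5*3=15 -> [0, 12, 24, 15]
Output sum: 51

Answer: 51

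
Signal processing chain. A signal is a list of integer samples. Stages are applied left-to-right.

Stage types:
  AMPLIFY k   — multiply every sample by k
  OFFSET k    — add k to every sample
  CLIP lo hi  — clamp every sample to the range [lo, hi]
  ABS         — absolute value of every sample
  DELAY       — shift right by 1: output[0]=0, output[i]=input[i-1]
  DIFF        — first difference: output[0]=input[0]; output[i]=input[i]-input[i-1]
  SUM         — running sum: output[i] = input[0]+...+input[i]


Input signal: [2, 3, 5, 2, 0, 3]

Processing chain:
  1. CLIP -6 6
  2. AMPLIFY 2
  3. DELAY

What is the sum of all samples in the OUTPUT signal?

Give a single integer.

Input: [2, 3, 5, 2, 0, 3]
Stage 1 (CLIP -6 6): clip(2,-6,6)=2, clip(3,-6,6)=3, clip(5,-6,6)=5, clip(2,-6,6)=2, clip(0,-6,6)=0, clip(3,-6,6)=3 -> [2, 3, 5, 2, 0, 3]
Stage 2 (AMPLIFY 2): 2*2=4, 3*2=6, 5*2=10, 2*2=4, 0*2=0, 3*2=6 -> [4, 6, 10, 4, 0, 6]
Stage 3 (DELAY): [0, 4, 6, 10, 4, 0] = [0, 4, 6, 10, 4, 0] -> [0, 4, 6, 10, 4, 0]
Output sum: 24

Answer: 24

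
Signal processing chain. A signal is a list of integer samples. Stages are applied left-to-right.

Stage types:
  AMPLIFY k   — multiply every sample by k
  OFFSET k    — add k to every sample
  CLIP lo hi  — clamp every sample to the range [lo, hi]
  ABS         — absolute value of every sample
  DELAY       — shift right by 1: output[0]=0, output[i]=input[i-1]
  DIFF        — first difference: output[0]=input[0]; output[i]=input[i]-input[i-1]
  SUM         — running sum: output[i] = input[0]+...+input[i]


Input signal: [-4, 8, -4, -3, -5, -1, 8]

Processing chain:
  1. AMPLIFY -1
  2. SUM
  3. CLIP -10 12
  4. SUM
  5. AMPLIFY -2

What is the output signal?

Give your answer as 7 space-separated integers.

Answer: -8 0 0 -6 -22 -40 -42

Derivation:
Input: [-4, 8, -4, -3, -5, -1, 8]
Stage 1 (AMPLIFY -1): -4*-1=4, 8*-1=-8, -4*-1=4, -3*-1=3, -5*-1=5, -1*-1=1, 8*-1=-8 -> [4, -8, 4, 3, 5, 1, -8]
Stage 2 (SUM): sum[0..0]=4, sum[0..1]=-4, sum[0..2]=0, sum[0..3]=3, sum[0..4]=8, sum[0..5]=9, sum[0..6]=1 -> [4, -4, 0, 3, 8, 9, 1]
Stage 3 (CLIP -10 12): clip(4,-10,12)=4, clip(-4,-10,12)=-4, clip(0,-10,12)=0, clip(3,-10,12)=3, clip(8,-10,12)=8, clip(9,-10,12)=9, clip(1,-10,12)=1 -> [4, -4, 0, 3, 8, 9, 1]
Stage 4 (SUM): sum[0..0]=4, sum[0..1]=0, sum[0..2]=0, sum[0..3]=3, sum[0..4]=11, sum[0..5]=20, sum[0..6]=21 -> [4, 0, 0, 3, 11, 20, 21]
Stage 5 (AMPLIFY -2): 4*-2=-8, 0*-2=0, 0*-2=0, 3*-2=-6, 11*-2=-22, 20*-2=-40, 21*-2=-42 -> [-8, 0, 0, -6, -22, -40, -42]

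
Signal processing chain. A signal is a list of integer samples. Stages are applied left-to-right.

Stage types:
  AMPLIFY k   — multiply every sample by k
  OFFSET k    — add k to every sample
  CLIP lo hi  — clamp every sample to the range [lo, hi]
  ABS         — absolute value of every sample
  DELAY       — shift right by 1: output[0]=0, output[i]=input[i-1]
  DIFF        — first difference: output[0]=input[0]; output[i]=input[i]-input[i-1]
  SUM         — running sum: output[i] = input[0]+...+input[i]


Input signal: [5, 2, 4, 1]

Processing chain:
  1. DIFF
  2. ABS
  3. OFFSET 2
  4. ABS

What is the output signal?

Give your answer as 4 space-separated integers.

Answer: 7 5 4 5

Derivation:
Input: [5, 2, 4, 1]
Stage 1 (DIFF): s[0]=5, 2-5=-3, 4-2=2, 1-4=-3 -> [5, -3, 2, -3]
Stage 2 (ABS): |5|=5, |-3|=3, |2|=2, |-3|=3 -> [5, 3, 2, 3]
Stage 3 (OFFSET 2): 5+2=7, 3+2=5, 2+2=4, 3+2=5 -> [7, 5, 4, 5]
Stage 4 (ABS): |7|=7, |5|=5, |4|=4, |5|=5 -> [7, 5, 4, 5]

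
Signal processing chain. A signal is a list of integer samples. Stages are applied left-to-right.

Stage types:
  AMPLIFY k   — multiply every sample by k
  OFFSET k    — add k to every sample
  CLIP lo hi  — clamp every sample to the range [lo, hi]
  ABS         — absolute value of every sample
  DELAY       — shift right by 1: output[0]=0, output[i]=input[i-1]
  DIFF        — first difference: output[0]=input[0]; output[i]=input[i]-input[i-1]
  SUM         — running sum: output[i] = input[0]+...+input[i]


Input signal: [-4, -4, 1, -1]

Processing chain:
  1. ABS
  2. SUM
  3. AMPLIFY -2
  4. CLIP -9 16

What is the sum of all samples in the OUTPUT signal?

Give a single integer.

Input: [-4, -4, 1, -1]
Stage 1 (ABS): |-4|=4, |-4|=4, |1|=1, |-1|=1 -> [4, 4, 1, 1]
Stage 2 (SUM): sum[0..0]=4, sum[0..1]=8, sum[0..2]=9, sum[0..3]=10 -> [4, 8, 9, 10]
Stage 3 (AMPLIFY -2): 4*-2=-8, 8*-2=-16, 9*-2=-18, 10*-2=-20 -> [-8, -16, -18, -20]
Stage 4 (CLIP -9 16): clip(-8,-9,16)=-8, clip(-16,-9,16)=-9, clip(-18,-9,16)=-9, clip(-20,-9,16)=-9 -> [-8, -9, -9, -9]
Output sum: -35

Answer: -35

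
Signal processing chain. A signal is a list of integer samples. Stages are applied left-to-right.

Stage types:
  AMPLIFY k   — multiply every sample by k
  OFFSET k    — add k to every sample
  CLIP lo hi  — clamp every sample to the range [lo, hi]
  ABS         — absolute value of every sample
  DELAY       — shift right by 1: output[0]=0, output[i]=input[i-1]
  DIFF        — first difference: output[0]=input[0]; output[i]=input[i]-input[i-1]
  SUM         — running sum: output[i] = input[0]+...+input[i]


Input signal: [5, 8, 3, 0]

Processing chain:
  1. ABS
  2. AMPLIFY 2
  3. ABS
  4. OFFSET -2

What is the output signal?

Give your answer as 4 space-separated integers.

Answer: 8 14 4 -2

Derivation:
Input: [5, 8, 3, 0]
Stage 1 (ABS): |5|=5, |8|=8, |3|=3, |0|=0 -> [5, 8, 3, 0]
Stage 2 (AMPLIFY 2): 5*2=10, 8*2=16, 3*2=6, 0*2=0 -> [10, 16, 6, 0]
Stage 3 (ABS): |10|=10, |16|=16, |6|=6, |0|=0 -> [10, 16, 6, 0]
Stage 4 (OFFSET -2): 10+-2=8, 16+-2=14, 6+-2=4, 0+-2=-2 -> [8, 14, 4, -2]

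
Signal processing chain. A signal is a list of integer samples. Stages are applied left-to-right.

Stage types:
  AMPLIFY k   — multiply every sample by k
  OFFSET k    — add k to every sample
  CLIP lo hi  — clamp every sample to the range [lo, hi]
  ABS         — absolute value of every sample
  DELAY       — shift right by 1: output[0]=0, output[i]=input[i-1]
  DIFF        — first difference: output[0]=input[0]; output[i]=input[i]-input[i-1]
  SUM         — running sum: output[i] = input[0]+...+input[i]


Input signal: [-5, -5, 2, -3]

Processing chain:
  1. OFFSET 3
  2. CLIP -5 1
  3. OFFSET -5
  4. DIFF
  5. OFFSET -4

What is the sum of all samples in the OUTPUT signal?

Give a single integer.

Answer: -21

Derivation:
Input: [-5, -5, 2, -3]
Stage 1 (OFFSET 3): -5+3=-2, -5+3=-2, 2+3=5, -3+3=0 -> [-2, -2, 5, 0]
Stage 2 (CLIP -5 1): clip(-2,-5,1)=-2, clip(-2,-5,1)=-2, clip(5,-5,1)=1, clip(0,-5,1)=0 -> [-2, -2, 1, 0]
Stage 3 (OFFSET -5): -2+-5=-7, -2+-5=-7, 1+-5=-4, 0+-5=-5 -> [-7, -7, -4, -5]
Stage 4 (DIFF): s[0]=-7, -7--7=0, -4--7=3, -5--4=-1 -> [-7, 0, 3, -1]
Stage 5 (OFFSET -4): -7+-4=-11, 0+-4=-4, 3+-4=-1, -1+-4=-5 -> [-11, -4, -1, -5]
Output sum: -21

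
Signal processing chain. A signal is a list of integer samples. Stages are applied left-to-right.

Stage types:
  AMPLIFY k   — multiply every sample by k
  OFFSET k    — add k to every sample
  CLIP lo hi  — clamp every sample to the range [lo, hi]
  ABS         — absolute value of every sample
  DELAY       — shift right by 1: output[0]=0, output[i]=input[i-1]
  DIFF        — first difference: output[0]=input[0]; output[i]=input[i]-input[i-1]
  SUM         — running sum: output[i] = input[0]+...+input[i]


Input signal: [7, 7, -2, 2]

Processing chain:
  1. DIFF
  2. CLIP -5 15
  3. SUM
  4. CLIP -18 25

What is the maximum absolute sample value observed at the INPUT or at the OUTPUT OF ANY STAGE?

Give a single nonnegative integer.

Answer: 9

Derivation:
Input: [7, 7, -2, 2] (max |s|=7)
Stage 1 (DIFF): s[0]=7, 7-7=0, -2-7=-9, 2--2=4 -> [7, 0, -9, 4] (max |s|=9)
Stage 2 (CLIP -5 15): clip(7,-5,15)=7, clip(0,-5,15)=0, clip(-9,-5,15)=-5, clip(4,-5,15)=4 -> [7, 0, -5, 4] (max |s|=7)
Stage 3 (SUM): sum[0..0]=7, sum[0..1]=7, sum[0..2]=2, sum[0..3]=6 -> [7, 7, 2, 6] (max |s|=7)
Stage 4 (CLIP -18 25): clip(7,-18,25)=7, clip(7,-18,25)=7, clip(2,-18,25)=2, clip(6,-18,25)=6 -> [7, 7, 2, 6] (max |s|=7)
Overall max amplitude: 9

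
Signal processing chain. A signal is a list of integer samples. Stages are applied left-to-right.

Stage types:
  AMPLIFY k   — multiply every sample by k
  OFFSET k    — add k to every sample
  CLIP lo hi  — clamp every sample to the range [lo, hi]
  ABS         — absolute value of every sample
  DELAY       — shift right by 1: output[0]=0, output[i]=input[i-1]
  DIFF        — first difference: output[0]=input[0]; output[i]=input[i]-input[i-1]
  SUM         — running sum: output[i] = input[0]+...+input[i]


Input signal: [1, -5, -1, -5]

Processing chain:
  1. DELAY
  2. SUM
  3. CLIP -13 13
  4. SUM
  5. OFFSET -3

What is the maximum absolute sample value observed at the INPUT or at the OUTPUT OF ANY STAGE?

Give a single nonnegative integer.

Answer: 11

Derivation:
Input: [1, -5, -1, -5] (max |s|=5)
Stage 1 (DELAY): [0, 1, -5, -1] = [0, 1, -5, -1] -> [0, 1, -5, -1] (max |s|=5)
Stage 2 (SUM): sum[0..0]=0, sum[0..1]=1, sum[0..2]=-4, sum[0..3]=-5 -> [0, 1, -4, -5] (max |s|=5)
Stage 3 (CLIP -13 13): clip(0,-13,13)=0, clip(1,-13,13)=1, clip(-4,-13,13)=-4, clip(-5,-13,13)=-5 -> [0, 1, -4, -5] (max |s|=5)
Stage 4 (SUM): sum[0..0]=0, sum[0..1]=1, sum[0..2]=-3, sum[0..3]=-8 -> [0, 1, -3, -8] (max |s|=8)
Stage 5 (OFFSET -3): 0+-3=-3, 1+-3=-2, -3+-3=-6, -8+-3=-11 -> [-3, -2, -6, -11] (max |s|=11)
Overall max amplitude: 11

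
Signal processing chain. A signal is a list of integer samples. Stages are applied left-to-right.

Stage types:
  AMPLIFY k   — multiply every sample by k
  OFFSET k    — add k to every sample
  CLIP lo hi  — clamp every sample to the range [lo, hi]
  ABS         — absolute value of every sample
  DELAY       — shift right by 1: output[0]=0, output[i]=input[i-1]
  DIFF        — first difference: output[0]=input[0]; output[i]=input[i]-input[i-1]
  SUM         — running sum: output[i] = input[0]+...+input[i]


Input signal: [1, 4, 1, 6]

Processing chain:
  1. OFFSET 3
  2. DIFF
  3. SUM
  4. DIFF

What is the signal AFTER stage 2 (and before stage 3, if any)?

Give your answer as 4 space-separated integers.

Answer: 4 3 -3 5

Derivation:
Input: [1, 4, 1, 6]
Stage 1 (OFFSET 3): 1+3=4, 4+3=7, 1+3=4, 6+3=9 -> [4, 7, 4, 9]
Stage 2 (DIFF): s[0]=4, 7-4=3, 4-7=-3, 9-4=5 -> [4, 3, -3, 5]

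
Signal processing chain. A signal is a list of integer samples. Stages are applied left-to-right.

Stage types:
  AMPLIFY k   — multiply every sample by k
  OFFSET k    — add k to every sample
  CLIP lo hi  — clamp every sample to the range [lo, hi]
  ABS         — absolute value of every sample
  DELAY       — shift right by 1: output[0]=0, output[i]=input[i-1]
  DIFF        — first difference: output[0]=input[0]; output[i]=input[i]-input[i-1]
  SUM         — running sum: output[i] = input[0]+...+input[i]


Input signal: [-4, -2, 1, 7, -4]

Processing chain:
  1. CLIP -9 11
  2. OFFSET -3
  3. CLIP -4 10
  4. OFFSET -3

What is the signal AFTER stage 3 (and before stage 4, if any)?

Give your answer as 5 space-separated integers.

Input: [-4, -2, 1, 7, -4]
Stage 1 (CLIP -9 11): clip(-4,-9,11)=-4, clip(-2,-9,11)=-2, clip(1,-9,11)=1, clip(7,-9,11)=7, clip(-4,-9,11)=-4 -> [-4, -2, 1, 7, -4]
Stage 2 (OFFSET -3): -4+-3=-7, -2+-3=-5, 1+-3=-2, 7+-3=4, -4+-3=-7 -> [-7, -5, -2, 4, -7]
Stage 3 (CLIP -4 10): clip(-7,-4,10)=-4, clip(-5,-4,10)=-4, clip(-2,-4,10)=-2, clip(4,-4,10)=4, clip(-7,-4,10)=-4 -> [-4, -4, -2, 4, -4]

Answer: -4 -4 -2 4 -4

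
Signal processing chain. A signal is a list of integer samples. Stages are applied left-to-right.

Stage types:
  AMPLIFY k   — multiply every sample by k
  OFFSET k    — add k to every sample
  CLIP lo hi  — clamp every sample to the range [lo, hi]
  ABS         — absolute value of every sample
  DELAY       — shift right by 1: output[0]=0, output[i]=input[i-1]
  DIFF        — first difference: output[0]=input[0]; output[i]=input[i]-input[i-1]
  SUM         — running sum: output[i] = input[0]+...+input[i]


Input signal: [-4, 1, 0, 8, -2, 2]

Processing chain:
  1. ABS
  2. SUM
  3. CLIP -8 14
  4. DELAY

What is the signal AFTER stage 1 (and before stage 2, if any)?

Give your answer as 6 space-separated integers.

Input: [-4, 1, 0, 8, -2, 2]
Stage 1 (ABS): |-4|=4, |1|=1, |0|=0, |8|=8, |-2|=2, |2|=2 -> [4, 1, 0, 8, 2, 2]

Answer: 4 1 0 8 2 2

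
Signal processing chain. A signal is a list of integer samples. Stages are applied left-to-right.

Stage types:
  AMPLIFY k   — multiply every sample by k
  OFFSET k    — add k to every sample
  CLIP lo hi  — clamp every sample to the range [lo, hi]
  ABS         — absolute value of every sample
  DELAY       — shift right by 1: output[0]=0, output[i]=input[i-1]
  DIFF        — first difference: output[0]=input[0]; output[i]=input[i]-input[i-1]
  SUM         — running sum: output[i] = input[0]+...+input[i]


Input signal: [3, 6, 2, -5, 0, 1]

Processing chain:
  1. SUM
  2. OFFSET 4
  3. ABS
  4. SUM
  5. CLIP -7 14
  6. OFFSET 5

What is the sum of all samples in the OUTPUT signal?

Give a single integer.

Answer: 107

Derivation:
Input: [3, 6, 2, -5, 0, 1]
Stage 1 (SUM): sum[0..0]=3, sum[0..1]=9, sum[0..2]=11, sum[0..3]=6, sum[0..4]=6, sum[0..5]=7 -> [3, 9, 11, 6, 6, 7]
Stage 2 (OFFSET 4): 3+4=7, 9+4=13, 11+4=15, 6+4=10, 6+4=10, 7+4=11 -> [7, 13, 15, 10, 10, 11]
Stage 3 (ABS): |7|=7, |13|=13, |15|=15, |10|=10, |10|=10, |11|=11 -> [7, 13, 15, 10, 10, 11]
Stage 4 (SUM): sum[0..0]=7, sum[0..1]=20, sum[0..2]=35, sum[0..3]=45, sum[0..4]=55, sum[0..5]=66 -> [7, 20, 35, 45, 55, 66]
Stage 5 (CLIP -7 14): clip(7,-7,14)=7, clip(20,-7,14)=14, clip(35,-7,14)=14, clip(45,-7,14)=14, clip(55,-7,14)=14, clip(66,-7,14)=14 -> [7, 14, 14, 14, 14, 14]
Stage 6 (OFFSET 5): 7+5=12, 14+5=19, 14+5=19, 14+5=19, 14+5=19, 14+5=19 -> [12, 19, 19, 19, 19, 19]
Output sum: 107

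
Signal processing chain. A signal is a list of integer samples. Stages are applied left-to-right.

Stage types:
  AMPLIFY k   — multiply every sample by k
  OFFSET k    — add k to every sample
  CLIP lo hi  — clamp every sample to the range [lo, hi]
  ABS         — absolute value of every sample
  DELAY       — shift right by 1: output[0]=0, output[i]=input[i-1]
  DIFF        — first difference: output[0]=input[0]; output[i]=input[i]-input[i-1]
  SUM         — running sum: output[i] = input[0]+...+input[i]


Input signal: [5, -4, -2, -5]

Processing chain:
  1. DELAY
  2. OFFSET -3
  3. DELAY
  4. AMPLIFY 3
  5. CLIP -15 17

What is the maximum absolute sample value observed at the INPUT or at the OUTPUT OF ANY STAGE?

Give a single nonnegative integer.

Input: [5, -4, -2, -5] (max |s|=5)
Stage 1 (DELAY): [0, 5, -4, -2] = [0, 5, -4, -2] -> [0, 5, -4, -2] (max |s|=5)
Stage 2 (OFFSET -3): 0+-3=-3, 5+-3=2, -4+-3=-7, -2+-3=-5 -> [-3, 2, -7, -5] (max |s|=7)
Stage 3 (DELAY): [0, -3, 2, -7] = [0, -3, 2, -7] -> [0, -3, 2, -7] (max |s|=7)
Stage 4 (AMPLIFY 3): 0*3=0, -3*3=-9, 2*3=6, -7*3=-21 -> [0, -9, 6, -21] (max |s|=21)
Stage 5 (CLIP -15 17): clip(0,-15,17)=0, clip(-9,-15,17)=-9, clip(6,-15,17)=6, clip(-21,-15,17)=-15 -> [0, -9, 6, -15] (max |s|=15)
Overall max amplitude: 21

Answer: 21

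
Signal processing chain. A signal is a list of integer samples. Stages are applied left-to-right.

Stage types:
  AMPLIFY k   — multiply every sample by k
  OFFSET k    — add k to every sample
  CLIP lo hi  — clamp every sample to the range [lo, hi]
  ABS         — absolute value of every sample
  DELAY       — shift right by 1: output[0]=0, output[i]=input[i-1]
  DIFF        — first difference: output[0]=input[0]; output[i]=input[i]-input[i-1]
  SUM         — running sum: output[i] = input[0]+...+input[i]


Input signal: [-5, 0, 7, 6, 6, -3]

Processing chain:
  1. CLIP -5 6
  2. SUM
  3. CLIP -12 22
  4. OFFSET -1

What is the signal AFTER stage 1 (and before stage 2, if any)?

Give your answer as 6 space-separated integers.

Answer: -5 0 6 6 6 -3

Derivation:
Input: [-5, 0, 7, 6, 6, -3]
Stage 1 (CLIP -5 6): clip(-5,-5,6)=-5, clip(0,-5,6)=0, clip(7,-5,6)=6, clip(6,-5,6)=6, clip(6,-5,6)=6, clip(-3,-5,6)=-3 -> [-5, 0, 6, 6, 6, -3]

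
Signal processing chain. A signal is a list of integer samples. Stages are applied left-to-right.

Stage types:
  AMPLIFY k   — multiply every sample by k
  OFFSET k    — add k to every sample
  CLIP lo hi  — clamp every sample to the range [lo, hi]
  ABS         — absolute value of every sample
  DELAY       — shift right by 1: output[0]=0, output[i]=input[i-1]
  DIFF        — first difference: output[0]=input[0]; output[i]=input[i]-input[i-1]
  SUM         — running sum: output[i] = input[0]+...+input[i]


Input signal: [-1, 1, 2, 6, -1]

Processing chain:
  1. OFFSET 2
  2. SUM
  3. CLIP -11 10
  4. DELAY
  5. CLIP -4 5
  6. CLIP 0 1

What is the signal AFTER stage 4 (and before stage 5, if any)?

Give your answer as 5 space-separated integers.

Answer: 0 1 4 8 10

Derivation:
Input: [-1, 1, 2, 6, -1]
Stage 1 (OFFSET 2): -1+2=1, 1+2=3, 2+2=4, 6+2=8, -1+2=1 -> [1, 3, 4, 8, 1]
Stage 2 (SUM): sum[0..0]=1, sum[0..1]=4, sum[0..2]=8, sum[0..3]=16, sum[0..4]=17 -> [1, 4, 8, 16, 17]
Stage 3 (CLIP -11 10): clip(1,-11,10)=1, clip(4,-11,10)=4, clip(8,-11,10)=8, clip(16,-11,10)=10, clip(17,-11,10)=10 -> [1, 4, 8, 10, 10]
Stage 4 (DELAY): [0, 1, 4, 8, 10] = [0, 1, 4, 8, 10] -> [0, 1, 4, 8, 10]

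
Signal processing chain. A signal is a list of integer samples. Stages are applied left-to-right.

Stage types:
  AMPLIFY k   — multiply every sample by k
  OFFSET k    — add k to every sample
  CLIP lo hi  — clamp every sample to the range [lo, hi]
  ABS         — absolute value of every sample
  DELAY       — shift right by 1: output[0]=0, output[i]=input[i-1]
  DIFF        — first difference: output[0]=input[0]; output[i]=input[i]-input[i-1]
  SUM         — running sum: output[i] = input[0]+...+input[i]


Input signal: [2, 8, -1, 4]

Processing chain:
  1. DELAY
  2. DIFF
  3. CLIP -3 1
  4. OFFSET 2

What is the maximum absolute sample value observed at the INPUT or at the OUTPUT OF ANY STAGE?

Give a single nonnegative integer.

Input: [2, 8, -1, 4] (max |s|=8)
Stage 1 (DELAY): [0, 2, 8, -1] = [0, 2, 8, -1] -> [0, 2, 8, -1] (max |s|=8)
Stage 2 (DIFF): s[0]=0, 2-0=2, 8-2=6, -1-8=-9 -> [0, 2, 6, -9] (max |s|=9)
Stage 3 (CLIP -3 1): clip(0,-3,1)=0, clip(2,-3,1)=1, clip(6,-3,1)=1, clip(-9,-3,1)=-3 -> [0, 1, 1, -3] (max |s|=3)
Stage 4 (OFFSET 2): 0+2=2, 1+2=3, 1+2=3, -3+2=-1 -> [2, 3, 3, -1] (max |s|=3)
Overall max amplitude: 9

Answer: 9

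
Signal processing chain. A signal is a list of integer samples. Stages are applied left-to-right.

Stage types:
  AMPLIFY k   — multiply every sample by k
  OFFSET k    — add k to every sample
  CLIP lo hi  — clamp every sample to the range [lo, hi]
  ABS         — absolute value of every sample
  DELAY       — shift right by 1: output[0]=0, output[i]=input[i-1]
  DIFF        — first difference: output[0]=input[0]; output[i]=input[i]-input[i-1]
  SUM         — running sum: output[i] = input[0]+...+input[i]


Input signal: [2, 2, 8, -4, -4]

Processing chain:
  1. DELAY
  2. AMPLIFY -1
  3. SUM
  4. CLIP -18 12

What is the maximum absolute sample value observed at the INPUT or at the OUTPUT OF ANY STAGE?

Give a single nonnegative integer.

Answer: 12

Derivation:
Input: [2, 2, 8, -4, -4] (max |s|=8)
Stage 1 (DELAY): [0, 2, 2, 8, -4] = [0, 2, 2, 8, -4] -> [0, 2, 2, 8, -4] (max |s|=8)
Stage 2 (AMPLIFY -1): 0*-1=0, 2*-1=-2, 2*-1=-2, 8*-1=-8, -4*-1=4 -> [0, -2, -2, -8, 4] (max |s|=8)
Stage 3 (SUM): sum[0..0]=0, sum[0..1]=-2, sum[0..2]=-4, sum[0..3]=-12, sum[0..4]=-8 -> [0, -2, -4, -12, -8] (max |s|=12)
Stage 4 (CLIP -18 12): clip(0,-18,12)=0, clip(-2,-18,12)=-2, clip(-4,-18,12)=-4, clip(-12,-18,12)=-12, clip(-8,-18,12)=-8 -> [0, -2, -4, -12, -8] (max |s|=12)
Overall max amplitude: 12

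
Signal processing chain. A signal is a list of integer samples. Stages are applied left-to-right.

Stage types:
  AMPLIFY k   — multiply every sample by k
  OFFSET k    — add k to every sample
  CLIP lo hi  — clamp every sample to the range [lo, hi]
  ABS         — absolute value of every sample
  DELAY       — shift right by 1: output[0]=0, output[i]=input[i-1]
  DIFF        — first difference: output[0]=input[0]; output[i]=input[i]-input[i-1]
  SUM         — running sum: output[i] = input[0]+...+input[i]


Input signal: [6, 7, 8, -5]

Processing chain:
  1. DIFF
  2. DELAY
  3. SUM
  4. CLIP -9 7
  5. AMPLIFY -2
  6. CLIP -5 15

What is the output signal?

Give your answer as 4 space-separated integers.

Input: [6, 7, 8, -5]
Stage 1 (DIFF): s[0]=6, 7-6=1, 8-7=1, -5-8=-13 -> [6, 1, 1, -13]
Stage 2 (DELAY): [0, 6, 1, 1] = [0, 6, 1, 1] -> [0, 6, 1, 1]
Stage 3 (SUM): sum[0..0]=0, sum[0..1]=6, sum[0..2]=7, sum[0..3]=8 -> [0, 6, 7, 8]
Stage 4 (CLIP -9 7): clip(0,-9,7)=0, clip(6,-9,7)=6, clip(7,-9,7)=7, clip(8,-9,7)=7 -> [0, 6, 7, 7]
Stage 5 (AMPLIFY -2): 0*-2=0, 6*-2=-12, 7*-2=-14, 7*-2=-14 -> [0, -12, -14, -14]
Stage 6 (CLIP -5 15): clip(0,-5,15)=0, clip(-12,-5,15)=-5, clip(-14,-5,15)=-5, clip(-14,-5,15)=-5 -> [0, -5, -5, -5]

Answer: 0 -5 -5 -5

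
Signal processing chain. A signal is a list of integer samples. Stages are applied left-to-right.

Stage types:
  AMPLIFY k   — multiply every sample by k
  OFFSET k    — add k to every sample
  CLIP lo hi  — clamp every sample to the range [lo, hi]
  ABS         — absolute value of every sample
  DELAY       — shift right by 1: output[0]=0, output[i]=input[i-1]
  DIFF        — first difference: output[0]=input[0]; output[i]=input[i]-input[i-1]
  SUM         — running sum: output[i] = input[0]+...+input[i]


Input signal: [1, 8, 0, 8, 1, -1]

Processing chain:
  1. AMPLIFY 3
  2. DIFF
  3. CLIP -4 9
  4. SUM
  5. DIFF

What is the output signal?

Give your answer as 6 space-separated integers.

Input: [1, 8, 0, 8, 1, -1]
Stage 1 (AMPLIFY 3): 1*3=3, 8*3=24, 0*3=0, 8*3=24, 1*3=3, -1*3=-3 -> [3, 24, 0, 24, 3, -3]
Stage 2 (DIFF): s[0]=3, 24-3=21, 0-24=-24, 24-0=24, 3-24=-21, -3-3=-6 -> [3, 21, -24, 24, -21, -6]
Stage 3 (CLIP -4 9): clip(3,-4,9)=3, clip(21,-4,9)=9, clip(-24,-4,9)=-4, clip(24,-4,9)=9, clip(-21,-4,9)=-4, clip(-6,-4,9)=-4 -> [3, 9, -4, 9, -4, -4]
Stage 4 (SUM): sum[0..0]=3, sum[0..1]=12, sum[0..2]=8, sum[0..3]=17, sum[0..4]=13, sum[0..5]=9 -> [3, 12, 8, 17, 13, 9]
Stage 5 (DIFF): s[0]=3, 12-3=9, 8-12=-4, 17-8=9, 13-17=-4, 9-13=-4 -> [3, 9, -4, 9, -4, -4]

Answer: 3 9 -4 9 -4 -4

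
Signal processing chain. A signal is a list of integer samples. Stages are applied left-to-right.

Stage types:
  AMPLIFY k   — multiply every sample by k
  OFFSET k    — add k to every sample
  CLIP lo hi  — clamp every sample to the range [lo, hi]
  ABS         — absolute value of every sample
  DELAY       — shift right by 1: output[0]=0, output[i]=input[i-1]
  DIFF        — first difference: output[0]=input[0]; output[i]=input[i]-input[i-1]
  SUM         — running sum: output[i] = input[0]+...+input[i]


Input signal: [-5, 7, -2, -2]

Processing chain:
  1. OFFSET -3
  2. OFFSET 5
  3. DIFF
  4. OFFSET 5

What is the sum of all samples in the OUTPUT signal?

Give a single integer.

Answer: 20

Derivation:
Input: [-5, 7, -2, -2]
Stage 1 (OFFSET -3): -5+-3=-8, 7+-3=4, -2+-3=-5, -2+-3=-5 -> [-8, 4, -5, -5]
Stage 2 (OFFSET 5): -8+5=-3, 4+5=9, -5+5=0, -5+5=0 -> [-3, 9, 0, 0]
Stage 3 (DIFF): s[0]=-3, 9--3=12, 0-9=-9, 0-0=0 -> [-3, 12, -9, 0]
Stage 4 (OFFSET 5): -3+5=2, 12+5=17, -9+5=-4, 0+5=5 -> [2, 17, -4, 5]
Output sum: 20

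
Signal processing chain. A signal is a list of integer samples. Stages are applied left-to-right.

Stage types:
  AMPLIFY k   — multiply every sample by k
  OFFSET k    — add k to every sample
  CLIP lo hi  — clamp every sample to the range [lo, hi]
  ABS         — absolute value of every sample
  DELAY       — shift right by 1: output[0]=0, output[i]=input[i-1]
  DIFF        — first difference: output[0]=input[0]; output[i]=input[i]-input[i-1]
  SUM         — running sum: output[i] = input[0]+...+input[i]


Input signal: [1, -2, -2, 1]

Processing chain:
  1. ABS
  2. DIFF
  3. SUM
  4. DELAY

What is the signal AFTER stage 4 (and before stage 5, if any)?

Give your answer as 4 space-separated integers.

Input: [1, -2, -2, 1]
Stage 1 (ABS): |1|=1, |-2|=2, |-2|=2, |1|=1 -> [1, 2, 2, 1]
Stage 2 (DIFF): s[0]=1, 2-1=1, 2-2=0, 1-2=-1 -> [1, 1, 0, -1]
Stage 3 (SUM): sum[0..0]=1, sum[0..1]=2, sum[0..2]=2, sum[0..3]=1 -> [1, 2, 2, 1]
Stage 4 (DELAY): [0, 1, 2, 2] = [0, 1, 2, 2] -> [0, 1, 2, 2]

Answer: 0 1 2 2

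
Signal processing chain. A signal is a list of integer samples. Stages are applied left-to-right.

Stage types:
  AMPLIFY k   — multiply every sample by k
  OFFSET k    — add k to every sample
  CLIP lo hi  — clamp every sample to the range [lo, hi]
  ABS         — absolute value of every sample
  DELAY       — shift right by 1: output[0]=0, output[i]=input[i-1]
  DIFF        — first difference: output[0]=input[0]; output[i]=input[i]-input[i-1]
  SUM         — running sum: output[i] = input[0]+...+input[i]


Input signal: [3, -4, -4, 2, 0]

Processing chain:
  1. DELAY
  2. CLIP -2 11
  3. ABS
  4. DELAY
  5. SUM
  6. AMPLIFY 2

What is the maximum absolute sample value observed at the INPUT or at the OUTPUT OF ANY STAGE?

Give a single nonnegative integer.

Input: [3, -4, -4, 2, 0] (max |s|=4)
Stage 1 (DELAY): [0, 3, -4, -4, 2] = [0, 3, -4, -4, 2] -> [0, 3, -4, -4, 2] (max |s|=4)
Stage 2 (CLIP -2 11): clip(0,-2,11)=0, clip(3,-2,11)=3, clip(-4,-2,11)=-2, clip(-4,-2,11)=-2, clip(2,-2,11)=2 -> [0, 3, -2, -2, 2] (max |s|=3)
Stage 3 (ABS): |0|=0, |3|=3, |-2|=2, |-2|=2, |2|=2 -> [0, 3, 2, 2, 2] (max |s|=3)
Stage 4 (DELAY): [0, 0, 3, 2, 2] = [0, 0, 3, 2, 2] -> [0, 0, 3, 2, 2] (max |s|=3)
Stage 5 (SUM): sum[0..0]=0, sum[0..1]=0, sum[0..2]=3, sum[0..3]=5, sum[0..4]=7 -> [0, 0, 3, 5, 7] (max |s|=7)
Stage 6 (AMPLIFY 2): 0*2=0, 0*2=0, 3*2=6, 5*2=10, 7*2=14 -> [0, 0, 6, 10, 14] (max |s|=14)
Overall max amplitude: 14

Answer: 14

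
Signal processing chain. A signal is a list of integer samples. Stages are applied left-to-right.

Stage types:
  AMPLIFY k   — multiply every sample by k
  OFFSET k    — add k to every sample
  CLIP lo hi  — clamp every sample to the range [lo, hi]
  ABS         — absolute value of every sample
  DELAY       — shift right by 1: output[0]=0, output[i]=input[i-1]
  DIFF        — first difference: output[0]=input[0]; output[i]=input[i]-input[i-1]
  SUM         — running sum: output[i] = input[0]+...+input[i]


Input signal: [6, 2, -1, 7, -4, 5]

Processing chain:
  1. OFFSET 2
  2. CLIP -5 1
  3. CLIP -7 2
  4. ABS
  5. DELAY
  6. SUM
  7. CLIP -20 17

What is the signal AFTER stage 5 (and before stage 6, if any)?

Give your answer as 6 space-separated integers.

Input: [6, 2, -1, 7, -4, 5]
Stage 1 (OFFSET 2): 6+2=8, 2+2=4, -1+2=1, 7+2=9, -4+2=-2, 5+2=7 -> [8, 4, 1, 9, -2, 7]
Stage 2 (CLIP -5 1): clip(8,-5,1)=1, clip(4,-5,1)=1, clip(1,-5,1)=1, clip(9,-5,1)=1, clip(-2,-5,1)=-2, clip(7,-5,1)=1 -> [1, 1, 1, 1, -2, 1]
Stage 3 (CLIP -7 2): clip(1,-7,2)=1, clip(1,-7,2)=1, clip(1,-7,2)=1, clip(1,-7,2)=1, clip(-2,-7,2)=-2, clip(1,-7,2)=1 -> [1, 1, 1, 1, -2, 1]
Stage 4 (ABS): |1|=1, |1|=1, |1|=1, |1|=1, |-2|=2, |1|=1 -> [1, 1, 1, 1, 2, 1]
Stage 5 (DELAY): [0, 1, 1, 1, 1, 2] = [0, 1, 1, 1, 1, 2] -> [0, 1, 1, 1, 1, 2]

Answer: 0 1 1 1 1 2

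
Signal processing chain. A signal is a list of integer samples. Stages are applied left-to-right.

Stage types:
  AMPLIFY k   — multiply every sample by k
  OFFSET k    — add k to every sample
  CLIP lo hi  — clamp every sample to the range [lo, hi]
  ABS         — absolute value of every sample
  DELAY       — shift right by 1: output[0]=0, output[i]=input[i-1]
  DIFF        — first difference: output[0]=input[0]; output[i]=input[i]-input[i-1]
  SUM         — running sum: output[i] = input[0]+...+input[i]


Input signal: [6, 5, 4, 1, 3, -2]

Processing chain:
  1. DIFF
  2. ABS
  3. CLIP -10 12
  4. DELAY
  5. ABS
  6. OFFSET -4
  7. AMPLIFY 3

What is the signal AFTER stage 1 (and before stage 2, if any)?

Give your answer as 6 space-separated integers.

Answer: 6 -1 -1 -3 2 -5

Derivation:
Input: [6, 5, 4, 1, 3, -2]
Stage 1 (DIFF): s[0]=6, 5-6=-1, 4-5=-1, 1-4=-3, 3-1=2, -2-3=-5 -> [6, -1, -1, -3, 2, -5]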